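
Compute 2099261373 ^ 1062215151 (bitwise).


0b1111101001000000010111110111101 ^ 0b111111010100000001110111101111 = 0b1000010011100000011001001010010 = 1114649170

1114649170


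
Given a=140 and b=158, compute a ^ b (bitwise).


140 ^ 158 = 18

18


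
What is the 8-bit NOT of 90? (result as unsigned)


~0b1011010 = 0b10100101 = 165 (8-bit unsigned)

165


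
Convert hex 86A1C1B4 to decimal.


86A1C1B4 hex = 2258747828 decimal

2258747828


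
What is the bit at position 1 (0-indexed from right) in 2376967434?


0b10001101101011011010010100001010, position 1 = 1

1


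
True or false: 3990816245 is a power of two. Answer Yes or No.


0b11101101110111110000010111110101. Multiple bits set => No

No


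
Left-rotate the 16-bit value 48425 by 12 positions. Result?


Rotate 0b1011110100101001 left by 12 (16-bit) = 0b1001101111010010 = 39890

39890


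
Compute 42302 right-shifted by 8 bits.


0b1010010100111110 >> 8 = 0b10100101 = 165

165


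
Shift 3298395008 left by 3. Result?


0b11000100100110011000001110000000 << 3 = 0b11000100100110011000001110000000000 = 26387160064

26387160064


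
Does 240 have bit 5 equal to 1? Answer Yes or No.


0b11110000, bit 5 = 1. Yes

Yes


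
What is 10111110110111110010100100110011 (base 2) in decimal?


10111110110111110010100100110011 in decimal = 3202296115

3202296115


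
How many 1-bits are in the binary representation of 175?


0b10101111 has 6 set bits

6


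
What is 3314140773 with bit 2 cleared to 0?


3314140773 & ~(1 << 2) = 3314140769

3314140769


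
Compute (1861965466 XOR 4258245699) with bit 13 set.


Step 1: 1861965466 ^ 4258245699 = 2469722841
Step 2: 2469722841 | (1 << 13) = 2469722841 | 8192 = 2469722841

2469722841


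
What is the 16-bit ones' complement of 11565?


11565 ^ 65535 = 53970

53970


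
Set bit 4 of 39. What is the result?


39 | (1 << 4) = 39 | 16 = 55

55


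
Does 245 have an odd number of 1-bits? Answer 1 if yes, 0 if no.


0b11110101 has 6 ones => parity 0

0


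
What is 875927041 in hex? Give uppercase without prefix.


875927041 = 34359601 hex

34359601


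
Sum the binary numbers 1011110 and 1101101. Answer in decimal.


1011110 + 1101101 = 11001011 = 203

203


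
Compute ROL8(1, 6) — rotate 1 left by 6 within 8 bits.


Rotate 0b1 left by 6 (8-bit) = 0b1000000 = 64

64


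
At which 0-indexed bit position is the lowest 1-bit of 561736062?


0b100001011110110110100101111110. Lowest set bit at position 1

1


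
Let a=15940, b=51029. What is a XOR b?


15940 ^ 51029 = 63761

63761


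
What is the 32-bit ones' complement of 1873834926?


1873834926 ^ 4294967295 = 2421132369

2421132369


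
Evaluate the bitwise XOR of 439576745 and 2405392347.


0b11010001100110110100010101001 ^ 0b10001111010111110101111111011011 = 0b10010101011011000011011101110010 = 2506897266

2506897266


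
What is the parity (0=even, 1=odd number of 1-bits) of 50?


0b110010 has 3 ones => parity 1

1


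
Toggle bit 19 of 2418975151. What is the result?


2418975151 ^ (1 << 19) = 2418975151 ^ 524288 = 2418450863

2418450863


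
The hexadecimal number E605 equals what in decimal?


E605 hex = 58885 decimal

58885


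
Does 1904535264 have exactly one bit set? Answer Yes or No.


0b1110001100001001110011011100000. Multiple bits set => No

No


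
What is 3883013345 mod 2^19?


3883013345 & 524287 = 136417

136417


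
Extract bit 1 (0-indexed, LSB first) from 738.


0b1011100010, position 1 = 1

1


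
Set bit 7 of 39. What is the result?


39 | (1 << 7) = 39 | 128 = 167

167


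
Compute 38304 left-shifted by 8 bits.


0b1001010110100000 << 8 = 0b100101011010000000000000 = 9805824

9805824


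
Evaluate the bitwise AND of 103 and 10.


0b1100111 & 0b1010 = 0b10 = 2

2


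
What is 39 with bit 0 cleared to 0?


39 & ~(1 << 0) = 38

38


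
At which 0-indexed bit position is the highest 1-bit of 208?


0b11010000. Highest set bit at position 7

7


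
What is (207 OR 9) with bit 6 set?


Step 1: 207 | 9 = 207
Step 2: 207 | (1 << 6) = 207 | 64 = 207

207


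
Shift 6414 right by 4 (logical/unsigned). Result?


0b1100100001110 >> 4 = 0b110010000 = 400

400


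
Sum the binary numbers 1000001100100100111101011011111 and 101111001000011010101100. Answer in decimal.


1000001100100100111101011011111 + 101111001000011010101100 = 1000010010011110000000110001011 = 1112473995

1112473995


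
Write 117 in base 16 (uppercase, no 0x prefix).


117 = 75 hex

75


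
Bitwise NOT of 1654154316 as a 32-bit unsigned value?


~0b1100010100110000110010001001100 = 0b10011101011001111001101110110011 = 2640812979 (32-bit unsigned)

2640812979


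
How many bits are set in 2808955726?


0b10100111011011010100001101001110 has 17 set bits

17


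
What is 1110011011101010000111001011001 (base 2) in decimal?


1110011011101010000111001011001 in decimal = 1937051225

1937051225


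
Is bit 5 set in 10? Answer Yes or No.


0b1010, bit 5 = 0. No

No


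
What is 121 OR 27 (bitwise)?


0b1111001 | 0b11011 = 0b1111011 = 123

123


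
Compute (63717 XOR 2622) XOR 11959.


Step 1: 63717 ^ 2622 = 62171
Step 2: 62171 ^ 11959 = 56428

56428


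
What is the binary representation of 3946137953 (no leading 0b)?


3946137953 = 11101011001101010100100101100001 in binary

11101011001101010100100101100001


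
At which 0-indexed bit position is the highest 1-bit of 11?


0b1011. Highest set bit at position 3

3


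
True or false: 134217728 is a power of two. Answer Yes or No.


0b1000000000000000000000000000. Only one bit set => Yes

Yes


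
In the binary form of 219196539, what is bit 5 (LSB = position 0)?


0b1101000100001010110001111011, position 5 = 1

1


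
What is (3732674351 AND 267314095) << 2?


Step 1: 3732674351 & 267314095 = 241959727
Step 2: 241959727 << 2 = 967838908

967838908


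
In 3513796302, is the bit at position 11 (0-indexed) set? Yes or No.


0b11010001011100000100011011001110, bit 11 = 0. No

No


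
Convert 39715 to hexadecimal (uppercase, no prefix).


39715 = 9B23 hex

9B23


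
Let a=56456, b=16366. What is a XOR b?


56456 ^ 16366 = 58214

58214


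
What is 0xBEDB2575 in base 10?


BEDB2575 hex = 3202033013 decimal

3202033013


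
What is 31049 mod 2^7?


31049 & 127 = 73

73


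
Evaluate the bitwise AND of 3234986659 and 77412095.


0b11000000110100011111101010100011 & 0b100100111010011011011111111 = 0b100100010011001010100011 = 9515683

9515683


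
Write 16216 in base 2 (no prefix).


16216 = 11111101011000 in binary

11111101011000


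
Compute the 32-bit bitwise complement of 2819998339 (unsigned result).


~0b10101000000101011100001010000011 = 0b1010111111010100011110101111100 = 1474968956 (32-bit unsigned)

1474968956


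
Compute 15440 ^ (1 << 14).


15440 ^ (1 << 14) = 15440 ^ 16384 = 31824

31824


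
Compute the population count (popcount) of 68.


0b1000100 has 2 set bits

2


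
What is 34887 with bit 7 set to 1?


34887 | (1 << 7) = 34887 | 128 = 35015

35015


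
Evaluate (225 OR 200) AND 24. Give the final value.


Step 1: 225 | 200 = 233
Step 2: 233 & 24 = 8

8


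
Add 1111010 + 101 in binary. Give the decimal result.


1111010 + 101 = 1111111 = 127

127


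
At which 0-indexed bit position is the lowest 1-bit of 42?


0b101010. Lowest set bit at position 1

1


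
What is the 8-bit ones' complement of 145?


145 ^ 255 = 110

110


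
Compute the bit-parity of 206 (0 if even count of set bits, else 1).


0b11001110 has 5 ones => parity 1

1


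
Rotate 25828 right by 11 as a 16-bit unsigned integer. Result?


Rotate 0b110010011100100 right by 11 (16-bit) = 0b1001110010001100 = 40076

40076


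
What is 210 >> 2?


0b11010010 >> 2 = 0b110100 = 52

52


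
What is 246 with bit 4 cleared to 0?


246 & ~(1 << 4) = 230

230


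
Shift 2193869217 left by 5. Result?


0b10000010110000111100100110100001 << 5 = 0b1000001011000011110010011010000100000 = 70203814944

70203814944


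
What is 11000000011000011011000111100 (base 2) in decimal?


11000000011000011011000111100 in decimal = 403453500

403453500


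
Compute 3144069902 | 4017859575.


0b10111011011001101011001100001110 | 0b11101111011110111010101111110111 = 0b11111111011111111011101111111111 = 4286561279

4286561279


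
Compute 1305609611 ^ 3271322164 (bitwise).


0b1001101110100100000010110001011 ^ 0b11000010111111000110101000110100 = 0b10001111001011100110111110111111 = 2402185151

2402185151


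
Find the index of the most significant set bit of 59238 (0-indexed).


0b1110011101100110. Highest set bit at position 15

15


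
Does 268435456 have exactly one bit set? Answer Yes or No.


0b10000000000000000000000000000. Only one bit set => Yes

Yes


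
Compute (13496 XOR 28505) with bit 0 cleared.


Step 1: 13496 ^ 28505 = 23521
Step 2: 23521 & ~(1 << 0) = 23520

23520


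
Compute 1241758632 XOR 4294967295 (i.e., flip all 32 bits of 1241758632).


1241758632 ^ 4294967295 = 3053208663

3053208663


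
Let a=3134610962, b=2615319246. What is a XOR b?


3134610962 ^ 2615319246 = 557106396

557106396


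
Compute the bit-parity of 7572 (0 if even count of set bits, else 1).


0b1110110010100 has 7 ones => parity 1

1


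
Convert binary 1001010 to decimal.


1001010 in decimal = 74

74


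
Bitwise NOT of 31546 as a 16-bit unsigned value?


~0b111101100111010 = 0b1000010011000101 = 33989 (16-bit unsigned)

33989


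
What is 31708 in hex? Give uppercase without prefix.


31708 = 7BDC hex

7BDC


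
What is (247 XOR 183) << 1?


Step 1: 247 ^ 183 = 64
Step 2: 64 << 1 = 128

128


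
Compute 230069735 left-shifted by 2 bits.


0b1101101101101001010111100111 << 2 = 0b110110110110100101011110011100 = 920278940

920278940


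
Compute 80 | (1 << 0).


80 | (1 << 0) = 80 | 1 = 81

81


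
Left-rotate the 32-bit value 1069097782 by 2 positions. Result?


Rotate 0b111111101110010010001100110110 left by 2 (32-bit) = 0b11111110111001001000110011011000 = 4276391128

4276391128


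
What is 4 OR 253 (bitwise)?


0b100 | 0b11111101 = 0b11111101 = 253

253


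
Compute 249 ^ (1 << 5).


249 ^ (1 << 5) = 249 ^ 32 = 217

217


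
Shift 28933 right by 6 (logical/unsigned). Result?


0b111000100000101 >> 6 = 0b111000100 = 452

452


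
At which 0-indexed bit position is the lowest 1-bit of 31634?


0b111101110010010. Lowest set bit at position 1

1


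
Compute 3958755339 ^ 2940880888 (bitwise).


0b11101011111101011101000000001011 ^ 0b10101111010010100100011111111000 = 0b1000100101111111001011111110011 = 1153406963

1153406963


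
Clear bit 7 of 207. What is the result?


207 & ~(1 << 7) = 79

79


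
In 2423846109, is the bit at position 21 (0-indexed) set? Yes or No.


0b10010000011110001111010011011101, bit 21 = 1. Yes

Yes


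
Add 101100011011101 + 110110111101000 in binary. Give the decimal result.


101100011011101 + 110110111101000 = 1100011011000101 = 50885

50885


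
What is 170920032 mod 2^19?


170920032 & 524287 = 2144

2144


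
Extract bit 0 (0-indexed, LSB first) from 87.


0b1010111, position 0 = 1

1


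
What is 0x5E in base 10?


5E hex = 94 decimal

94


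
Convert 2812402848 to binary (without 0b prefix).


2812402848 = 10100111101000011101110010100000 in binary

10100111101000011101110010100000


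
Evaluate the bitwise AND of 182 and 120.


0b10110110 & 0b1111000 = 0b110000 = 48

48


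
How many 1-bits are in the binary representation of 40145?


0b1001110011010001 has 8 set bits

8


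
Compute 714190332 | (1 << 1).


714190332 | (1 << 1) = 714190332 | 2 = 714190334

714190334


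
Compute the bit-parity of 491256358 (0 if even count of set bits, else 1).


0b11101010001111111101000100110 has 17 ones => parity 1

1


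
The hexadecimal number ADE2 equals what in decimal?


ADE2 hex = 44514 decimal

44514


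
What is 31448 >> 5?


0b111101011011000 >> 5 = 0b1111010110 = 982

982


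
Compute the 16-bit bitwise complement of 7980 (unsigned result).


~0b1111100101100 = 0b1110000011010011 = 57555 (16-bit unsigned)

57555


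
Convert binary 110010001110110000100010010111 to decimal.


110010001110110000100010010111 in decimal = 842729623

842729623


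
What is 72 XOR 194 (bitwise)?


0b1001000 ^ 0b11000010 = 0b10001010 = 138

138


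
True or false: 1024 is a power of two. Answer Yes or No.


0b10000000000. Only one bit set => Yes

Yes


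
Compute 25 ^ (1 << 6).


25 ^ (1 << 6) = 25 ^ 64 = 89

89


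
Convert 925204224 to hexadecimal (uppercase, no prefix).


925204224 = 37257F00 hex

37257F00


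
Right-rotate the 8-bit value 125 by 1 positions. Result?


Rotate 0b1111101 right by 1 (8-bit) = 0b10111110 = 190

190


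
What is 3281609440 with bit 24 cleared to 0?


3281609440 & ~(1 << 24) = 3264832224

3264832224


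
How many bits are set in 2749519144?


0b10100011111000100101010100101000 has 14 set bits

14


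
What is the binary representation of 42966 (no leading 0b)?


42966 = 1010011111010110 in binary

1010011111010110


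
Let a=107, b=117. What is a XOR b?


107 ^ 117 = 30

30


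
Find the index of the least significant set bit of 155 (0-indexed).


0b10011011. Lowest set bit at position 0

0


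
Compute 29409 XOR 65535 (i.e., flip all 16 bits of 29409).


29409 ^ 65535 = 36126

36126


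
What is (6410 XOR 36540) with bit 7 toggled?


Step 1: 6410 ^ 36540 = 38838
Step 2: 38838 ^ (1 << 7) = 38838 ^ 128 = 38710

38710


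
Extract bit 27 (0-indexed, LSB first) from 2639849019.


0b10011101010110001110011000111011, position 27 = 1

1


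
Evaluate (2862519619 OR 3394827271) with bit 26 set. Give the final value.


Step 1: 2862519619 | 3394827271 = 3940480327
Step 2: 3940480327 | (1 << 26) = 3940480327 | 67108864 = 4007589191

4007589191


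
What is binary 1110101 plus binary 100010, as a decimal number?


1110101 + 100010 = 10010111 = 151

151


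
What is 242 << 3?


0b11110010 << 3 = 0b11110010000 = 1936

1936


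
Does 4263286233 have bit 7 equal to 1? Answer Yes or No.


0b11111110000111001001010111011001, bit 7 = 1. Yes

Yes


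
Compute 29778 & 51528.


0b111010001010010 & 0b1100100101001000 = 0b100000001000000 = 16448

16448


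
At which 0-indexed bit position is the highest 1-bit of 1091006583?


0b1000001000001110111000001110111. Highest set bit at position 30

30


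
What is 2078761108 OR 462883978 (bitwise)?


0b1111011111001110110000010010100 | 0b11011100101110000110010001010 = 0b1111011111101110110110010011110 = 2079812766

2079812766


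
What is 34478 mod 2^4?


34478 & 15 = 14

14


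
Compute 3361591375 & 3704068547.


0b11001000010111011101000001001111 & 0b11011100110001111001100111000011 = 0b11001000010001011001000001000011 = 3360002115

3360002115


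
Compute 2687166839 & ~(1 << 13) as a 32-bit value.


2687166839 & ~(1 << 13) = 2687158647

2687158647


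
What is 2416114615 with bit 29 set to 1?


2416114615 | (1 << 29) = 2416114615 | 536870912 = 2952985527

2952985527


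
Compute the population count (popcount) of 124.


0b1111100 has 5 set bits

5


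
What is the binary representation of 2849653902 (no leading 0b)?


2849653902 = 10101001110110100100010010001110 in binary

10101001110110100100010010001110


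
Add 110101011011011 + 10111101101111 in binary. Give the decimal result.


110101011011011 + 10111101101111 = 1001101001001010 = 39498

39498


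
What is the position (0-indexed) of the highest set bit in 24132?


0b101111001000100. Highest set bit at position 14

14


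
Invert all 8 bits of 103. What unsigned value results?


103 ^ 255 = 152

152


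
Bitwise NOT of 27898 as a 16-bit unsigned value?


~0b110110011111010 = 0b1001001100000101 = 37637 (16-bit unsigned)

37637


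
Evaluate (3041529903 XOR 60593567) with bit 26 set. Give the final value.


Step 1: 3041529903 ^ 60593567 = 3067512240
Step 2: 3067512240 | (1 << 26) = 3067512240 | 67108864 = 3067512240

3067512240


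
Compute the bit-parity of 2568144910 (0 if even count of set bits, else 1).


0b10011001000100101100100000001110 has 12 ones => parity 0

0


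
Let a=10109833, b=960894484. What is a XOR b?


10109833 ^ 960894484 = 970741149

970741149


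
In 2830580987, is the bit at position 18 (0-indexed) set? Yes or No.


0b10101000101101110011110011111011, bit 18 = 1. Yes

Yes


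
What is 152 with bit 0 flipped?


152 ^ (1 << 0) = 152 ^ 1 = 153

153


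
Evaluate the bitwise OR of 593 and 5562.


0b1001010001 | 0b1010110111010 = 0b1011111111011 = 6139

6139


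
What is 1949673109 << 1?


0b1110100001101011010011010010101 << 1 = 0b11101000011010110100110100101010 = 3899346218

3899346218


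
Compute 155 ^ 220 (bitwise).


0b10011011 ^ 0b11011100 = 0b1000111 = 71

71


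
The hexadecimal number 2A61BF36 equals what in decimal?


2A61BF36 hex = 711049014 decimal

711049014


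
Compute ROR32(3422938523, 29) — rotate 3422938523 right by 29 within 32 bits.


Rotate 0b11001100000001011110010110011011 right by 29 (32-bit) = 0b1100000001011110010110011011110 = 1613704414

1613704414


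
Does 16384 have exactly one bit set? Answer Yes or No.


0b100000000000000. Only one bit set => Yes

Yes


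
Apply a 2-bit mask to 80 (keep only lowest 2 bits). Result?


80 & 3 = 0

0


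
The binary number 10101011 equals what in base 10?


10101011 in decimal = 171

171


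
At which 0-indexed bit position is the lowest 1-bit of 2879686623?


0b10101011101001001000011111011111. Lowest set bit at position 0

0


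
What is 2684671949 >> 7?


0b10100000000001001101011111001101 >> 7 = 0b1010000000000100110101111 = 20973999

20973999


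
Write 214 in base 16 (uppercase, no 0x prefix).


214 = D6 hex

D6


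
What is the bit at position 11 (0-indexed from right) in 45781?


0b1011001011010101, position 11 = 0

0


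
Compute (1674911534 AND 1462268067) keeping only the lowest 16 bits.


Step 1: 1674911534 & 1462268067 = 1124077602
Step 2: 1124077602 & 65535 = 4130

4130


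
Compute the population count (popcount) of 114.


0b1110010 has 4 set bits

4


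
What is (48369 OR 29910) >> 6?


Step 1: 48369 | 29910 = 64759
Step 2: 64759 >> 6 = 1011

1011


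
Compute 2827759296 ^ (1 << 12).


2827759296 ^ (1 << 12) = 2827759296 ^ 4096 = 2827763392

2827763392


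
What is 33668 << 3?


0b1000001110000100 << 3 = 0b1000001110000100000 = 269344

269344


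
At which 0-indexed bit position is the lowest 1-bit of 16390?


0b100000000000110. Lowest set bit at position 1

1


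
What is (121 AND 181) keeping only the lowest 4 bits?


Step 1: 121 & 181 = 49
Step 2: 49 & 15 = 1

1


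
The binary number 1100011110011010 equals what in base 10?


1100011110011010 in decimal = 51098

51098


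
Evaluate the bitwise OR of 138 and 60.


0b10001010 | 0b111100 = 0b10111110 = 190

190


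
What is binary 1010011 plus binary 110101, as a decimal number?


1010011 + 110101 = 10001000 = 136

136


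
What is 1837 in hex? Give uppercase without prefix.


1837 = 72D hex

72D


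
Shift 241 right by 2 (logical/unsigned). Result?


0b11110001 >> 2 = 0b111100 = 60

60


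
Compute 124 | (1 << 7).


124 | (1 << 7) = 124 | 128 = 252

252


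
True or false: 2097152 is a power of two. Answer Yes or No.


0b1000000000000000000000. Only one bit set => Yes

Yes


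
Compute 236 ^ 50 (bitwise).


0b11101100 ^ 0b110010 = 0b11011110 = 222

222


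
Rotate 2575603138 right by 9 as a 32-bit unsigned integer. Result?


Rotate 0b10011001100001001001010111000010 right by 9 (32-bit) = 0b11100001010011001100001001001010 = 3779904074

3779904074


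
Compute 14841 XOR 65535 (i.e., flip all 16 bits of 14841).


14841 ^ 65535 = 50694

50694


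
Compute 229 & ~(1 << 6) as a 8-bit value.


229 & ~(1 << 6) = 165

165


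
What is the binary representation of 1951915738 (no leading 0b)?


1951915738 = 1110100010101111101111011011010 in binary

1110100010101111101111011011010


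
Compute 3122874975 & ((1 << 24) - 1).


3122874975 & 16777215 = 2312799

2312799


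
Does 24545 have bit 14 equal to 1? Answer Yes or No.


0b101111111100001, bit 14 = 1. Yes

Yes


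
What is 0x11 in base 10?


11 hex = 17 decimal

17


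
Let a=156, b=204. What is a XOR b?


156 ^ 204 = 80

80


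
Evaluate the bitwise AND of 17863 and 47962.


0b100010111000111 & 0b1011101101011010 = 0b101000010 = 322

322


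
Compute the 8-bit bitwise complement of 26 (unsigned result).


~0b11010 = 0b11100101 = 229 (8-bit unsigned)

229


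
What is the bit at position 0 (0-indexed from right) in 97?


0b1100001, position 0 = 1

1


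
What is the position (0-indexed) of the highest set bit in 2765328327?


0b10100100110100111000111111000111. Highest set bit at position 31

31


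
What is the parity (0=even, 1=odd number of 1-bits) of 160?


0b10100000 has 2 ones => parity 0

0


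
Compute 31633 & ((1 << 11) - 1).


31633 & 2047 = 913

913


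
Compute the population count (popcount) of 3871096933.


0b11100110101111000100000001100101 has 15 set bits

15


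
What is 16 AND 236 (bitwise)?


0b10000 & 0b11101100 = 0b0 = 0

0


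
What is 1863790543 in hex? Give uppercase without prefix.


1863790543 = 6F172FCF hex

6F172FCF


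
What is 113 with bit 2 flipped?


113 ^ (1 << 2) = 113 ^ 4 = 117

117


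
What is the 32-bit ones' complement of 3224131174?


3224131174 ^ 4294967295 = 1070836121

1070836121


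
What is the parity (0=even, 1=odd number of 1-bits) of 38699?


0b1001011100101011 has 9 ones => parity 1

1


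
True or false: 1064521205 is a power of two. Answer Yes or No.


0b111111011100110100110111110101. Multiple bits set => No

No


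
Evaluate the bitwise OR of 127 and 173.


0b1111111 | 0b10101101 = 0b11111111 = 255

255


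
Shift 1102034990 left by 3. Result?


0b1000001101011111011100000101110 << 3 = 0b1000001101011111011100000101110000 = 8816279920

8816279920


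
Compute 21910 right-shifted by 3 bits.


0b101010110010110 >> 3 = 0b101010110010 = 2738

2738


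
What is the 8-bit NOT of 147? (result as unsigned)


~0b10010011 = 0b1101100 = 108 (8-bit unsigned)

108


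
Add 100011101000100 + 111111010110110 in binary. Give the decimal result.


100011101000100 + 111111010110110 = 1100010111111010 = 50682

50682


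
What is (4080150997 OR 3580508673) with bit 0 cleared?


Step 1: 4080150997 | 3580508673 = 4151983061
Step 2: 4151983061 & ~(1 << 0) = 4151983060

4151983060


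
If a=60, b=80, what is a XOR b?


60 ^ 80 = 108

108


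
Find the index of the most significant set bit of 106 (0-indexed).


0b1101010. Highest set bit at position 6

6


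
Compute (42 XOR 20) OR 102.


Step 1: 42 ^ 20 = 62
Step 2: 62 | 102 = 126

126


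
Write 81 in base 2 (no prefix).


81 = 1010001 in binary

1010001


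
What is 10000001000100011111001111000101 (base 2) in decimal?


10000001000100011111001111000101 in decimal = 2165437381

2165437381


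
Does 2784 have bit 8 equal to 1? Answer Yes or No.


0b101011100000, bit 8 = 0. No

No


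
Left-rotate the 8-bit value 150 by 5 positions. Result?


Rotate 0b10010110 left by 5 (8-bit) = 0b11010010 = 210

210


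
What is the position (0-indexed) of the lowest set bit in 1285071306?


0b1001100100110001010000111001010. Lowest set bit at position 1

1


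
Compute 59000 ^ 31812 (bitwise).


0b1110011001111000 ^ 0b111110001000100 = 0b1001101000111100 = 39484

39484


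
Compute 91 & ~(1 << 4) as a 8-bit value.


91 & ~(1 << 4) = 75

75


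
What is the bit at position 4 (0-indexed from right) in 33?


0b100001, position 4 = 0

0


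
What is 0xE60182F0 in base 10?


E60182F0 hex = 3858858736 decimal

3858858736


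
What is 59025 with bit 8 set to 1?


59025 | (1 << 8) = 59025 | 256 = 59281

59281


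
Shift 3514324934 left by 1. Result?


0b11010001011110000101011111000110 << 1 = 0b110100010111100001010111110001100 = 7028649868

7028649868


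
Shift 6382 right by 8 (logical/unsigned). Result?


0b1100011101110 >> 8 = 0b11000 = 24

24


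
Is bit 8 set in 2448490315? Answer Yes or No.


0b10010001111100001111111101001011, bit 8 = 1. Yes

Yes


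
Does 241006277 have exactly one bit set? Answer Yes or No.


0b1110010111010111011011000101. Multiple bits set => No

No


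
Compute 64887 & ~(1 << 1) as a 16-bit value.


64887 & ~(1 << 1) = 64885

64885


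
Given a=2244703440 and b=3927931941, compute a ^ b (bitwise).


2244703440 ^ 3927931941 = 1876166901

1876166901


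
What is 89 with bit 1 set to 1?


89 | (1 << 1) = 89 | 2 = 91

91


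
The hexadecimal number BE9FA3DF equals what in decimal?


BE9FA3DF hex = 3198133215 decimal

3198133215


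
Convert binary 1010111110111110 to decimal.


1010111110111110 in decimal = 44990

44990


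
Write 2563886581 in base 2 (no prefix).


2563886581 = 10011000110100011100110111110101 in binary

10011000110100011100110111110101


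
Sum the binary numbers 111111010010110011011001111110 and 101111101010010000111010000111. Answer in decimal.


111111010010110011011001111110 + 101111101010010000111010000111 = 1101110111101000100010100000101 = 1861502213

1861502213


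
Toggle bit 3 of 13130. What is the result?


13130 ^ (1 << 3) = 13130 ^ 8 = 13122

13122


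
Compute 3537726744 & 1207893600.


0b11010010110111010110110100011000 & 0b1000111111111101111111001100000 = 0b1000010110111000110110000000000 = 1121741824

1121741824


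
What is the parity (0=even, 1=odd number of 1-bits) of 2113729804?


0b1111101111111001111010100001100 has 20 ones => parity 0

0


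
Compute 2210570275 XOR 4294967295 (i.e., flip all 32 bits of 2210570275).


2210570275 ^ 4294967295 = 2084397020

2084397020


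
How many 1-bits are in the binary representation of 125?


0b1111101 has 6 set bits

6


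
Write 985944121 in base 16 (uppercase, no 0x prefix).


985944121 = 3AC45039 hex

3AC45039


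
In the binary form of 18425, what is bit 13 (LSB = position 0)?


0b100011111111001, position 13 = 0

0


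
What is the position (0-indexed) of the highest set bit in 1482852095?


0b1011000011000101000011011111111. Highest set bit at position 30

30


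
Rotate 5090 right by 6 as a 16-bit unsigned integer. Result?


Rotate 0b1001111100010 right by 6 (16-bit) = 0b1000100001001111 = 34895

34895


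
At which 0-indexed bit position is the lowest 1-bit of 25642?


0b110010000101010. Lowest set bit at position 1

1


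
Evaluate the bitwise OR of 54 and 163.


0b110110 | 0b10100011 = 0b10110111 = 183

183


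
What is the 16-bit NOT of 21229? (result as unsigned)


~0b101001011101101 = 0b1010110100010010 = 44306 (16-bit unsigned)

44306


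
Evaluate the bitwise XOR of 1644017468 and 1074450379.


0b1100001111111011011011100111100 ^ 0b1000000000010101100111111001011 = 0b100001111101110111100011110111 = 569866487

569866487


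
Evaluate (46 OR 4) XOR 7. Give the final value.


Step 1: 46 | 4 = 46
Step 2: 46 ^ 7 = 41

41


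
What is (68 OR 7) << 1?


Step 1: 68 | 7 = 71
Step 2: 71 << 1 = 142

142


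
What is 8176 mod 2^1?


8176 & 1 = 0

0


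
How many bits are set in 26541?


0b110011110101101 has 10 set bits

10


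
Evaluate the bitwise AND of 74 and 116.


0b1001010 & 0b1110100 = 0b1000000 = 64

64


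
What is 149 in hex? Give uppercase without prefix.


149 = 95 hex

95


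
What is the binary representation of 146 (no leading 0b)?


146 = 10010010 in binary

10010010


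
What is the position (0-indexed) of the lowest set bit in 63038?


0b1111011000111110. Lowest set bit at position 1

1


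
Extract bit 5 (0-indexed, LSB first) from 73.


0b1001001, position 5 = 0

0


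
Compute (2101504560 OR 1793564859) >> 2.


Step 1: 2101504560 | 1793564859 = 2145905339
Step 2: 2145905339 >> 2 = 536476334

536476334


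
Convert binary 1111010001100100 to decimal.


1111010001100100 in decimal = 62564

62564


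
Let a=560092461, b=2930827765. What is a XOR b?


560092461 ^ 2930827765 = 2412950744

2412950744


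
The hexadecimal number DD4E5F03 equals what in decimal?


DD4E5F03 hex = 3712900867 decimal

3712900867


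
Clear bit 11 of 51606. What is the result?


51606 & ~(1 << 11) = 49558

49558


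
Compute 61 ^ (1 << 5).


61 ^ (1 << 5) = 61 ^ 32 = 29

29


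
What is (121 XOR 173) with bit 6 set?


Step 1: 121 ^ 173 = 212
Step 2: 212 | (1 << 6) = 212 | 64 = 212

212


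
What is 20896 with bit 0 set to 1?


20896 | (1 << 0) = 20896 | 1 = 20897

20897


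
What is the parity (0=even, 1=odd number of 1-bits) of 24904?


0b110000101001000 has 5 ones => parity 1

1


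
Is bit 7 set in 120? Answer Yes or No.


0b1111000, bit 7 = 0. No

No


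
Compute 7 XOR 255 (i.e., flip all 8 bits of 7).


7 ^ 255 = 248

248


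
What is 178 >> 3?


0b10110010 >> 3 = 0b10110 = 22

22


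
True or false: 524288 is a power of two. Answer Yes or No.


0b10000000000000000000. Only one bit set => Yes

Yes


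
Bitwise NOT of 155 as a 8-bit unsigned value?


~0b10011011 = 0b1100100 = 100 (8-bit unsigned)

100


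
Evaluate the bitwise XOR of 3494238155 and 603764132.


0b11010000010001011101011111001011 ^ 0b100011111111001011010110100100 = 0b11110011101110010110001001101111 = 4089012847

4089012847


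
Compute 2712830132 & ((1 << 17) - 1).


2712830132 & 131071 = 32948

32948


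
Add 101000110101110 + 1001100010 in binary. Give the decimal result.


101000110101110 + 1001100010 = 101010000010000 = 21520

21520


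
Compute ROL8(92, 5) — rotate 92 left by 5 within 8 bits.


Rotate 0b1011100 left by 5 (8-bit) = 0b10001011 = 139

139


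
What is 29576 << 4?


0b111001110001000 << 4 = 0b1110011100010000000 = 473216

473216


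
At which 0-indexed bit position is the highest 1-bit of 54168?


0b1101001110011000. Highest set bit at position 15

15


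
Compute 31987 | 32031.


0b111110011110011 | 0b111110100011111 = 0b111110111111111 = 32255

32255


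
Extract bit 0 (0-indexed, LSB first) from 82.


0b1010010, position 0 = 0

0


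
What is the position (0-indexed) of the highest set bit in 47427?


0b1011100101000011. Highest set bit at position 15

15


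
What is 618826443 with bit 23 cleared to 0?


618826443 & ~(1 << 23) = 610437835

610437835


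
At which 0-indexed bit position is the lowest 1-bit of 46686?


0b1011011001011110. Lowest set bit at position 1

1


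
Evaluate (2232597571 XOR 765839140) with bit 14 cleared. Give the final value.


Step 1: 2232597571 ^ 765839140 = 2830596967
Step 2: 2830596967 & ~(1 << 14) = 2830580583

2830580583


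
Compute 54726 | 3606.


0b1101010111000110 | 0b111000010110 = 0b1101111111010110 = 57302

57302


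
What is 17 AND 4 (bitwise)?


0b10001 & 0b100 = 0b0 = 0

0


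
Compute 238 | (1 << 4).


238 | (1 << 4) = 238 | 16 = 254

254


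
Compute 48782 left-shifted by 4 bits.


0b1011111010001110 << 4 = 0b10111110100011100000 = 780512

780512


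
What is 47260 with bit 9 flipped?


47260 ^ (1 << 9) = 47260 ^ 512 = 47772

47772


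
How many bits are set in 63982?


0b1111100111101110 has 12 set bits

12


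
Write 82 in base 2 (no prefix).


82 = 1010010 in binary

1010010


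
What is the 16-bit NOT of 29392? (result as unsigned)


~0b111001011010000 = 0b1000110100101111 = 36143 (16-bit unsigned)

36143


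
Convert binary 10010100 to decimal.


10010100 in decimal = 148

148


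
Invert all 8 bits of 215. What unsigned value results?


215 ^ 255 = 40

40


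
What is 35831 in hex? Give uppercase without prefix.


35831 = 8BF7 hex

8BF7


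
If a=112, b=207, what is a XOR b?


112 ^ 207 = 191

191


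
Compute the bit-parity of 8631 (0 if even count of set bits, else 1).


0b10000110110111 has 8 ones => parity 0

0


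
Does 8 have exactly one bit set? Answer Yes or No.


0b1000. Only one bit set => Yes

Yes


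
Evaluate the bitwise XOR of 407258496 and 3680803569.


0b11000010001100100010110000000 ^ 0b11011011011001001001101011110001 = 0b11000011001000101101111101110001 = 3273842545

3273842545


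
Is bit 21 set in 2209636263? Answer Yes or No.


0b10000011101101000101111110100111, bit 21 = 1. Yes

Yes


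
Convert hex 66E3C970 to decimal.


66E3C970 hex = 1726204272 decimal

1726204272


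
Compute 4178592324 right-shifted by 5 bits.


0b11111001000100000100001001000100 >> 5 = 0b111110010001000001000010010 = 130581010

130581010


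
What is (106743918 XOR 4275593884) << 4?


Step 1: 106743918 ^ 4275593884 = 4169444082
Step 2: 4169444082 << 4 = 66711105312

66711105312


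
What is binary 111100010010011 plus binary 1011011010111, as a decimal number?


111100010010011 + 1011011010111 = 1000111101101010 = 36714

36714


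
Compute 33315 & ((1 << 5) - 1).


33315 & 31 = 3

3


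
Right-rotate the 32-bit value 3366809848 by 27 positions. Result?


Rotate 0b11001000101011010111000011111000 right by 27 (32-bit) = 0b10101101011100001111100011001 = 363732761

363732761


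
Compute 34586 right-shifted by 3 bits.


0b1000011100011010 >> 3 = 0b1000011100011 = 4323

4323


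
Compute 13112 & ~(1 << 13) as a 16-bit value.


13112 & ~(1 << 13) = 4920

4920


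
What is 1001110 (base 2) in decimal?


1001110 in decimal = 78

78


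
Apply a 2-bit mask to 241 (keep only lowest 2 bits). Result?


241 & 3 = 1

1


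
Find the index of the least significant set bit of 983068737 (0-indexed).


0b111010100110000111000001000001. Lowest set bit at position 0

0


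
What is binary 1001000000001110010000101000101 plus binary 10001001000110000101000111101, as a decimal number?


1001000000001110010000101000101 + 10001001000110000101000111101 = 1011001001010100010101110000010 = 1495935874

1495935874


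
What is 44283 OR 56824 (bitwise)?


0b1010110011111011 | 0b1101110111111000 = 0b1111110111111011 = 65019

65019


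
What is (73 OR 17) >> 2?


Step 1: 73 | 17 = 89
Step 2: 89 >> 2 = 22

22


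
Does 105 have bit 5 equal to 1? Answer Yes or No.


0b1101001, bit 5 = 1. Yes

Yes


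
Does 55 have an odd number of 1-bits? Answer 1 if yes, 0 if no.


0b110111 has 5 ones => parity 1

1


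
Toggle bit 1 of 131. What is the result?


131 ^ (1 << 1) = 131 ^ 2 = 129

129


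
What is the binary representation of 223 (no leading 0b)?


223 = 11011111 in binary

11011111


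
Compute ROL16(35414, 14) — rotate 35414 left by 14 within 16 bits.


Rotate 0b1000101001010110 left by 14 (16-bit) = 0b1010001010010101 = 41621

41621


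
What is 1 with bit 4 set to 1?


1 | (1 << 4) = 1 | 16 = 17

17


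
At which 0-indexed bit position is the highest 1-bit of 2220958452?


0b10000100011000010010001011110100. Highest set bit at position 31

31


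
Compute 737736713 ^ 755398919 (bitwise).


0b101011111110001111100000001001 ^ 0b101101000001100111100100000111 = 0b110111111101000000100001110 = 117342478

117342478


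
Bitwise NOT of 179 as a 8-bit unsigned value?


~0b10110011 = 0b1001100 = 76 (8-bit unsigned)

76


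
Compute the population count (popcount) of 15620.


0b11110100000100 has 6 set bits

6


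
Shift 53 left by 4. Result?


0b110101 << 4 = 0b1101010000 = 848

848


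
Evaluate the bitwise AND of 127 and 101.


0b1111111 & 0b1100101 = 0b1100101 = 101

101


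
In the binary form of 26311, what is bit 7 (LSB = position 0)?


0b110011011000111, position 7 = 1

1


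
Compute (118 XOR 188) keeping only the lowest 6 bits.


Step 1: 118 ^ 188 = 202
Step 2: 202 & 63 = 10

10


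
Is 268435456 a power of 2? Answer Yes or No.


0b10000000000000000000000000000. Only one bit set => Yes

Yes


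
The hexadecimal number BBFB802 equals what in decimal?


BBFB802 hex = 197113858 decimal

197113858


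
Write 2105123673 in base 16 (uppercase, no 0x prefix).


2105123673 = 7D79A359 hex

7D79A359


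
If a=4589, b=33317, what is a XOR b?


4589 ^ 33317 = 37832

37832


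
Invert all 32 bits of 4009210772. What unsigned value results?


4009210772 ^ 4294967295 = 285756523

285756523


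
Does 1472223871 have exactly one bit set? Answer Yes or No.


0b1010111110000000101101001111111. Multiple bits set => No

No


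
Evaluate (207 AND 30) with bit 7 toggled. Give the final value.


Step 1: 207 & 30 = 14
Step 2: 14 ^ (1 << 7) = 14 ^ 128 = 142

142


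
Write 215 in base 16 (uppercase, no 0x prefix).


215 = D7 hex

D7


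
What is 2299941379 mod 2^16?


2299941379 & 65535 = 20995

20995


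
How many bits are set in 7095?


0b1101110110111 has 10 set bits

10


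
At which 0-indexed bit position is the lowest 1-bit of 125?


0b1111101. Lowest set bit at position 0

0


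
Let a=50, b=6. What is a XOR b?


50 ^ 6 = 52

52


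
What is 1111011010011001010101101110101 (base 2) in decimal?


1111011010011001010101101110101 in decimal = 2068622197

2068622197


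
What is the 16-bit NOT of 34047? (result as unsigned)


~0b1000010011111111 = 0b111101100000000 = 31488 (16-bit unsigned)

31488


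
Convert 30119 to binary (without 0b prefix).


30119 = 111010110100111 in binary

111010110100111


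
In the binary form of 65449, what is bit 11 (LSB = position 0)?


0b1111111110101001, position 11 = 1

1


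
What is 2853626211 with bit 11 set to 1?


2853626211 | (1 << 11) = 2853626211 | 2048 = 2853628259

2853628259


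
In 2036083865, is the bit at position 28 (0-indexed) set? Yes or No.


0b1111001010111000010110010011001, bit 28 = 1. Yes

Yes


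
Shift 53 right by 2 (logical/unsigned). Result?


0b110101 >> 2 = 0b1101 = 13

13


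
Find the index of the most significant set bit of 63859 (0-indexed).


0b1111100101110011. Highest set bit at position 15

15


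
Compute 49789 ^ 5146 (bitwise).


0b1100001001111101 ^ 0b1010000011010 = 0b1101011001100111 = 54887

54887
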